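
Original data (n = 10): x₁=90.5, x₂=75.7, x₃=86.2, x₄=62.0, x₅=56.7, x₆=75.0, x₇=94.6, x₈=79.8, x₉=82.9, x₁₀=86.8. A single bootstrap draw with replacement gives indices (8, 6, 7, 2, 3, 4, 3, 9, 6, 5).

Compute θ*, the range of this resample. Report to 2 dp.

θ* = 37.90

Resample values: 79.8, 75.0, 94.6, 75.7, 86.2, 62.0, 86.2, 82.9, 75.0, 56.7.
Range = 94.6 − 56.7 = 37.90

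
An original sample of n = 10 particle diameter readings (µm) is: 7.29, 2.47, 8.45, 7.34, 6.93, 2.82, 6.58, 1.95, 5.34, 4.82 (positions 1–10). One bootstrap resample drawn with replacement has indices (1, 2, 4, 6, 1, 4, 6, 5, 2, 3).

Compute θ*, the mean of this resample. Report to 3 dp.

Resample values: 7.29, 2.47, 7.34, 2.82, 7.29, 7.34, 2.82, 6.93, 2.47, 8.45.
Mean = (7.29 + 2.47 + 7.34 + 2.82 + 7.29 + 7.34 + 2.82 + 6.93 + 2.47 + 8.45) / 10 = 55.220 / 10 = 5.522

θ* = 5.522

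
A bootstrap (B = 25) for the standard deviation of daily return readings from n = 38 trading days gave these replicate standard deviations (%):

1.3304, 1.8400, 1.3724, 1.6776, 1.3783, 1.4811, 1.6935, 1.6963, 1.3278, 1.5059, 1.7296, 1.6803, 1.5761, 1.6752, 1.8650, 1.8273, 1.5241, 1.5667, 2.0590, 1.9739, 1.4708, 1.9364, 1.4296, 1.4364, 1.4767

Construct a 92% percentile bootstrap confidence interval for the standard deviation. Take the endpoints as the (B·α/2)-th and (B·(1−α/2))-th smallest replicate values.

(1.3278, 1.9739)

Sorted replicates: 1.3278, 1.3304, 1.3724, 1.3783, 1.4296, 1.4364, 1.4708, 1.4767, 1.4811, 1.5059, 1.5241, 1.5667, 1.5761, 1.6752, 1.6776, 1.6803, 1.6935, 1.6963, 1.7296, 1.8273, 1.8400, 1.8650, 1.9364, 1.9739, 2.0590
α = 0.08; lower rank = 25 × 0.040 = 1; upper rank = 25 × 0.960 = 24.
The 1st smallest replicate is 1.3278; the 24th is 1.9739.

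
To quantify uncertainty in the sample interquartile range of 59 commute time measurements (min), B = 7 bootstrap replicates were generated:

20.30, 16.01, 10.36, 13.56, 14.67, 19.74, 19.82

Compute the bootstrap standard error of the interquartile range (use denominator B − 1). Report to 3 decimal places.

SE* = 3.780

Bootstrap SE is the standard deviation of the 7 replicate interquartile ranges.
Mean of replicates: (20.30 + 16.01 + 10.36 + 13.56 + 14.67 + 19.74 + 19.82) / 7 = 114.4600 / 7 = 16.3514
Sum of squared deviations: (+3.9486)² + (−0.3414)² + (−5.9914)² + (−2.7914)² + (−1.6814)² + (+3.3886)² + (+3.4686)² = 85.7377
Variance = 85.7377 / 6 = 14.2896
SE* = √14.2896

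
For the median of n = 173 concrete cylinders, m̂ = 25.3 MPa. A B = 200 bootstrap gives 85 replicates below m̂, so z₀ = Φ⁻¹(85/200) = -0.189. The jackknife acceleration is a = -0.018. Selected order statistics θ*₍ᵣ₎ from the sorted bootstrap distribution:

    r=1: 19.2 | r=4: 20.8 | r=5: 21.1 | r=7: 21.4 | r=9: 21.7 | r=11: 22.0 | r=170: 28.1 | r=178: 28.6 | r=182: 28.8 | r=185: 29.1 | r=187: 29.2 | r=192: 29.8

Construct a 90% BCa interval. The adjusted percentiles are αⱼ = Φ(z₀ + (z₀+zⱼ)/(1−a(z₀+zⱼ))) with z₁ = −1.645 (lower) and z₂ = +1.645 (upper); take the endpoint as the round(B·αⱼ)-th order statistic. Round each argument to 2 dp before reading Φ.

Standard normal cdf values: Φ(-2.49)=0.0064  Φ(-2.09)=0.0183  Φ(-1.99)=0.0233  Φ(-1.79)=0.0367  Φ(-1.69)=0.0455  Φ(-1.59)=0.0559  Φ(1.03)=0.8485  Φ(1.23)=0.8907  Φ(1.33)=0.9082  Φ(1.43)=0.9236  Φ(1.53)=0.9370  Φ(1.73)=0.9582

(20.8, 28.6)

Lower: z₀ + z₁ = -0.189 + (-1.645) = -1.834; 1 − a(z₀+z₁) = 1 − (-0.018)(-1.834) = 0.9670; argument = -0.189 + (-1.834)/0.9670 = -2.0856 → -2.09.
α₁ = Φ(-2.09) = 0.0183; rank = round(200 × 0.0183) = 4; θ*₍4₎ = 20.8.
Upper: z₀ + z₂ = 1.456; 1 − a(z₀+z₂) = 1.0262; argument = 1.2298 → 1.23; α₂ = 0.8907; rank = 178; θ*₍178₎ = 28.6.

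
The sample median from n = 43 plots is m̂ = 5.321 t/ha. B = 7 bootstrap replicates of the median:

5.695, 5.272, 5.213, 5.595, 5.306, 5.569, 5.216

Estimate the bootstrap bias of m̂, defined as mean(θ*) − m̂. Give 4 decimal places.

mean(θ*) = (5.695 + 5.272 + 5.213 + 5.595 + 5.306 + 5.569 + 5.216) / 7 = 5.40943
bias = 5.40943 − 5.321

bias = +0.0884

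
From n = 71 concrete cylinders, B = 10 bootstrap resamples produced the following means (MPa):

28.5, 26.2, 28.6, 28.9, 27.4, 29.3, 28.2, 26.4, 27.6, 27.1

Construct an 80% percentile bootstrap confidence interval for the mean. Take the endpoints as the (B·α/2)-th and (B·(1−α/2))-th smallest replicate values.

Sorted replicates: 26.2, 26.4, 27.1, 27.4, 27.6, 28.2, 28.5, 28.6, 28.9, 29.3
α = 0.20; lower rank = 10 × 0.100 = 1; upper rank = 10 × 0.900 = 9.
The 1st smallest replicate is 26.2; the 9th is 28.9.

(26.2, 28.9)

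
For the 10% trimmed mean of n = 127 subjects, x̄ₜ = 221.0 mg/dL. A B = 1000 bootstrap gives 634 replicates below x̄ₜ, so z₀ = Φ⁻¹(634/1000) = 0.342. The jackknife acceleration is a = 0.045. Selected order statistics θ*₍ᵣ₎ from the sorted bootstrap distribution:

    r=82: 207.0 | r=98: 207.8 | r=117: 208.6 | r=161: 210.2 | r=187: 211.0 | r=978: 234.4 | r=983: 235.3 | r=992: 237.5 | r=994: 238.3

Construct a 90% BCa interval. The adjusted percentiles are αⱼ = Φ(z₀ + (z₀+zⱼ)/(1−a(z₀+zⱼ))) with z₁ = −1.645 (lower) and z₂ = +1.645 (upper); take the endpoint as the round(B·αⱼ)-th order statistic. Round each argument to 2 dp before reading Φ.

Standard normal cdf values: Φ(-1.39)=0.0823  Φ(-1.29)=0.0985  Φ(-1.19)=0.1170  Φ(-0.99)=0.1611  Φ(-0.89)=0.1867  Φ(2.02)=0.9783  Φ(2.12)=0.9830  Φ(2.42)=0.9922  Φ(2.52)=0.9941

(211.0, 238.3)

Lower: z₀ + z₁ = 0.342 + (-1.645) = -1.303; 1 − a(z₀+z₁) = 1 − (0.045)(-1.303) = 1.0586; argument = 0.342 + (-1.303)/1.0586 = -0.8888 → -0.89.
α₁ = Φ(-0.89) = 0.1867; rank = round(1000 × 0.1867) = 187; θ*₍187₎ = 211.0.
Upper: z₀ + z₂ = 1.987; 1 − a(z₀+z₂) = 0.9106; argument = 2.5241 → 2.52; α₂ = 0.9941; rank = 994; θ*₍994₎ = 238.3.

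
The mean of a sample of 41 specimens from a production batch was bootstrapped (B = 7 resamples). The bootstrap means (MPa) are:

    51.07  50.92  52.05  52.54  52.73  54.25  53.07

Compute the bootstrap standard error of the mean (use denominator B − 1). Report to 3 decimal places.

SE* = 1.160

Bootstrap SE is the standard deviation of the 7 replicate means.
Mean of replicates: (51.07 + 50.92 + 52.05 + 52.54 + 52.73 + 54.25 + 53.07) / 7 = 366.6300 / 7 = 52.3757
Sum of squared deviations: (−1.3057)² + (−1.4557)² + (−0.3257)² + (+0.1643)² + (+0.3543)² + (+1.8743)² + (+0.6943)² = 8.0776
Variance = 8.0776 / 6 = 1.3463
SE* = √1.3463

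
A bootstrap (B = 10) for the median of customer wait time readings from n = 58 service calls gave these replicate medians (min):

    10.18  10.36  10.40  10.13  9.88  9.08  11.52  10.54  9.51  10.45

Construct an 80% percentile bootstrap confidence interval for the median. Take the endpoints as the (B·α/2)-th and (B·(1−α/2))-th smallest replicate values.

Sorted replicates: 9.08, 9.51, 9.88, 10.13, 10.18, 10.36, 10.40, 10.45, 10.54, 11.52
α = 0.20; lower rank = 10 × 0.100 = 1; upper rank = 10 × 0.900 = 9.
The 1st smallest replicate is 9.08; the 9th is 10.54.

(9.08, 10.54)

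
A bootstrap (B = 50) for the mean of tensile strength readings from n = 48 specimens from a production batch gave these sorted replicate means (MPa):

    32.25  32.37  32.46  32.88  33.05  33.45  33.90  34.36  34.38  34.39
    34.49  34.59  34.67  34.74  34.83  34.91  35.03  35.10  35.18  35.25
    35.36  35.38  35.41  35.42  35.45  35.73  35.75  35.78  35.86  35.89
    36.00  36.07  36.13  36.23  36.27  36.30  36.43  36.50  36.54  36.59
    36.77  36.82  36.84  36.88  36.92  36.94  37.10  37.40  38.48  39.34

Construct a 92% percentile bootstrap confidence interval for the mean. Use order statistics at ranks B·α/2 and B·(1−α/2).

(32.37, 37.40)

α = 0.08; lower rank = 50 × 0.040 = 2; upper rank = 50 × 0.960 = 48.
The 2nd smallest replicate is 32.37; the 48th is 37.40.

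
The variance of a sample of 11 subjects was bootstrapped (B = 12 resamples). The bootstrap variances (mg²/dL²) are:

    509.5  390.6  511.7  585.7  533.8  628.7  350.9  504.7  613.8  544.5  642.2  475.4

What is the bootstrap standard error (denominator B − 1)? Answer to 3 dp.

SE* = 89.531

Bootstrap SE is the standard deviation of the 12 replicate variances.
Mean of replicates: (509.5 + 390.6 + 511.7 + 585.7 + 533.8 + 628.7 + 350.9 + 504.7 + 613.8 + 544.5 + 642.2 + 475.4) / 12 = 6291.5000 / 12 = 524.2917
Sum of squared deviations: (−14.7917)² + (−133.6917)² + (−12.5917)² + (+61.4083)² + (+9.5083)² + (+104.4083)² + (−173.3917)² + (−19.5917)² + (+89.5083)² + (+20.2083)² + (+117.9083)² + (−48.8917)² = 88174.6892
Variance = 88174.6892 / 11 = 8015.8808
SE* = √8015.8808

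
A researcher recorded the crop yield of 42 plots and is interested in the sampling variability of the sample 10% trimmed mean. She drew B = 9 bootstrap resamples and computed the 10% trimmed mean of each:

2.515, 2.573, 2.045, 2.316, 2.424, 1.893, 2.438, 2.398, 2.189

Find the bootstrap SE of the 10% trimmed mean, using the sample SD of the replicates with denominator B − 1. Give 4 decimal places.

Bootstrap SE is the standard deviation of the 9 replicate 10% trimmed means.
Mean of replicates: (2.515 + 2.573 + 2.045 + 2.316 + 2.424 + 1.893 + 2.438 + 2.398 + 2.189) / 9 = 20.79100 / 9 = 2.31011
Sum of squared deviations: (+0.20489)² + (+0.26289)² + (−0.26511)² + (+0.00589)² + (+0.11389)² + (−0.41711)² + (+0.12789)² + (+0.08789)² + (−0.12111)² = 0.40711
Variance = 0.40711 / 8 = 0.05089
SE* = √0.05089

SE* = 0.2256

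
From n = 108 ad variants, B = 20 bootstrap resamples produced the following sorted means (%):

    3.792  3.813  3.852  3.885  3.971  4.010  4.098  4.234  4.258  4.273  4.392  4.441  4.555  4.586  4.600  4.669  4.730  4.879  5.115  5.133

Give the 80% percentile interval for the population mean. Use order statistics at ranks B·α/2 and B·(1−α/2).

α = 0.20; lower rank = 20 × 0.100 = 2; upper rank = 20 × 0.900 = 18.
The 2nd smallest replicate is 3.813; the 18th is 4.879.

(3.813, 4.879)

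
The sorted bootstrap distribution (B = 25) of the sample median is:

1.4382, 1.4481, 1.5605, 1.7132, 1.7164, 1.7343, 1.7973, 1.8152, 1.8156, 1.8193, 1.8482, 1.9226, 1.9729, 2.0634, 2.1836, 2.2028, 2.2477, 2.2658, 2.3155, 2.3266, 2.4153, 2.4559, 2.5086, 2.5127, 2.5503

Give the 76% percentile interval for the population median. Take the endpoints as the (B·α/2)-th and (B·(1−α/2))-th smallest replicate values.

(1.5605, 2.4559)

α = 0.24; lower rank = 25 × 0.120 = 3; upper rank = 25 × 0.880 = 22.
The 3rd smallest replicate is 1.5605; the 22nd is 2.4559.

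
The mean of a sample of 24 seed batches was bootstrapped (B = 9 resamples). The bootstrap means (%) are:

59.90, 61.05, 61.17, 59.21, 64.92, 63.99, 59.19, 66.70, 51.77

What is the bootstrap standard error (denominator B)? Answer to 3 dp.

SE* = 4.077

Bootstrap SE is the standard deviation of the 9 replicate means.
Mean of replicates: (59.90 + 61.05 + 61.17 + 59.21 + 64.92 + 63.99 + 59.19 + 66.70 + 51.77) / 9 = 547.9000 / 9 = 60.8778
Sum of squared deviations: (−0.9778)² + (+0.1722)² + (+0.2922)² + (−1.6678)² + (+4.0422)² + (+3.1122)² + (−1.6878)² + (+5.8222)² + (−9.1078)² = 149.5766
Variance = 149.5766 / 9 = 16.6196
SE* = √16.6196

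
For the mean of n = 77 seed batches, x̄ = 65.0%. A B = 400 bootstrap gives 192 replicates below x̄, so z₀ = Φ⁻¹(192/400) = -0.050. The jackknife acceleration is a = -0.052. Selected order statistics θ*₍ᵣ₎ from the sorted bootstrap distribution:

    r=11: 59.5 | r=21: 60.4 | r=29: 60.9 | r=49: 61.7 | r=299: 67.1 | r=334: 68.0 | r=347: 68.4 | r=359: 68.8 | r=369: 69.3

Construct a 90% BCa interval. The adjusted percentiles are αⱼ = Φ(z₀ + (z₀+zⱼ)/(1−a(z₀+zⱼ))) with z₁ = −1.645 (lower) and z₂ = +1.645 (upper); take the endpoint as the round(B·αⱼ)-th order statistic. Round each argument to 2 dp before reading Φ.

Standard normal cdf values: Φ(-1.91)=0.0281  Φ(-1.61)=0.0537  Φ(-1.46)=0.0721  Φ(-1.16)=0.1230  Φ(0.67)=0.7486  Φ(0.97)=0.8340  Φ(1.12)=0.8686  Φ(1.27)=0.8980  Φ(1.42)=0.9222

(59.5, 69.3)

Lower: z₀ + z₁ = -0.050 + (-1.645) = -1.695; 1 − a(z₀+z₁) = 1 − (-0.052)(-1.695) = 0.9119; argument = -0.050 + (-1.695)/0.9119 = -1.9088 → -1.91.
α₁ = Φ(-1.91) = 0.0281; rank = round(400 × 0.0281) = 11; θ*₍11₎ = 59.5.
Upper: z₀ + z₂ = 1.595; 1 − a(z₀+z₂) = 1.0829; argument = 1.4228 → 1.42; α₂ = 0.9222; rank = 369; θ*₍369₎ = 69.3.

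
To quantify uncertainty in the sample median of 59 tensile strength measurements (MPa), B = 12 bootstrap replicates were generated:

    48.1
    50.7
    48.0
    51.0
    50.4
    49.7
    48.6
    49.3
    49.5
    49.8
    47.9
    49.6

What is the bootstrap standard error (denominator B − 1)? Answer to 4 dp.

Bootstrap SE is the standard deviation of the 12 replicate medians.
Mean of replicates: (48.1 + 50.7 + 48.0 + 51.0 + 50.4 + 49.7 + 48.6 + 49.3 + 49.5 + 49.8 + 47.9 + 49.6) / 12 = 592.60000 / 12 = 49.38333
Sum of squared deviations: (−1.28333)² + (+1.31667)² + (−1.38333)² + (+1.61667)² + (+1.01667)² + (+0.31667)² + (−0.78333)² + (−0.08333)² + (+0.11667)² + (+0.41667)² + (−1.48333)² + (+0.21667)² = 12.09667
Variance = 12.09667 / 11 = 1.09970
SE* = √1.09970

SE* = 1.0487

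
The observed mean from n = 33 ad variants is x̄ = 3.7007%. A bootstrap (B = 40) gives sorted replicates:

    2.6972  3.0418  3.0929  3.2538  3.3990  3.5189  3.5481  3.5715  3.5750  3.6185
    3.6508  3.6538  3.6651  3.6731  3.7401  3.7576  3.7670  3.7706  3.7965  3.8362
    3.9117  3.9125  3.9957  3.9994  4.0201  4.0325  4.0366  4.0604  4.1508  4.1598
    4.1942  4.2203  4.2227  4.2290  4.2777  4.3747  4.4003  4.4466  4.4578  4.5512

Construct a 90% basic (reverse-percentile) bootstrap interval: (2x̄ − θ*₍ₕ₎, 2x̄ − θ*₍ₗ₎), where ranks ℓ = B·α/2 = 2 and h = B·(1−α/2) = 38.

(2.9548, 4.3596)

Percentile endpoints at ranks 2 and 38: θ*₍2₎ = 3.0418, θ*₍38₎ = 4.4466.
Basic interval reflects these around x̄:
  lower = 2 × 3.7007 − 4.4466 = 2.9548
  upper = 2 × 3.7007 − 3.0418 = 4.3596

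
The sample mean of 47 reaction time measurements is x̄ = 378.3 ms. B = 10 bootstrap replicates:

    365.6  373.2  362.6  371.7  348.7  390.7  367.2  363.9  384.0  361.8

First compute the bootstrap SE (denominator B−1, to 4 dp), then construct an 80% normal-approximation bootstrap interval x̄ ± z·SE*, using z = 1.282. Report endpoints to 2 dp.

(363.09, 393.51)

Mean of replicates = 368.9400; sum of squared deviations = 1266.4840; SE* = √(1266.4840/9) = 11.8626
Margin = 1.282 × 11.8626 = 15.208
Interval: 378.3 ± 15.208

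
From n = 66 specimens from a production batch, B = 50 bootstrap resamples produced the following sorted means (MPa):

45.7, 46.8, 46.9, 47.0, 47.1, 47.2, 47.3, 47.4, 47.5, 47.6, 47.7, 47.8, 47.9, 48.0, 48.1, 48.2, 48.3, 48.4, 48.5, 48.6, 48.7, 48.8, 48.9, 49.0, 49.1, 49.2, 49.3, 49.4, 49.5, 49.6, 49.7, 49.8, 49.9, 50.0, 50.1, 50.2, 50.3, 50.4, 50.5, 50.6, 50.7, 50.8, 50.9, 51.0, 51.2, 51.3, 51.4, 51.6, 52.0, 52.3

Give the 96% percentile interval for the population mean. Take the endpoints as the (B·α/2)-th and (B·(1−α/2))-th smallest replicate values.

(45.7, 52.0)

α = 0.04; lower rank = 50 × 0.020 = 1; upper rank = 50 × 0.980 = 49.
The 1st smallest replicate is 45.7; the 49th is 52.0.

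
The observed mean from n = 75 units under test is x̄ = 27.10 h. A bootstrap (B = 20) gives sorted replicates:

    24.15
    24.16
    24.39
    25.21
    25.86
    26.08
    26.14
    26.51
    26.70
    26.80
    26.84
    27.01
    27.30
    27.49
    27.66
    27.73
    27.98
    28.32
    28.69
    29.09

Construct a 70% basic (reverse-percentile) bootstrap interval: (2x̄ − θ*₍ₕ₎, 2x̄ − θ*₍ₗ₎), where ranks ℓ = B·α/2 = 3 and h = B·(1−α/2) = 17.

(26.22, 29.81)

Percentile endpoints at ranks 3 and 17: θ*₍3₎ = 24.39, θ*₍17₎ = 27.98.
Basic interval reflects these around x̄:
  lower = 2 × 27.10 − 27.98 = 26.22
  upper = 2 × 27.10 − 24.39 = 29.81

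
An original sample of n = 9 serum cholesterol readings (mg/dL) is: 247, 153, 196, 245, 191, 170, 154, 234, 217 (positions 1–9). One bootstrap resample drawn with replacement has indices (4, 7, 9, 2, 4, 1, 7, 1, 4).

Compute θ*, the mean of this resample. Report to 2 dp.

Resample values: 245, 154, 217, 153, 245, 247, 154, 247, 245.
Mean = (245 + 154 + 217 + 153 + 245 + 247 + 154 + 247 + 245) / 9 = 1907.0 / 9 = 211.89

θ* = 211.89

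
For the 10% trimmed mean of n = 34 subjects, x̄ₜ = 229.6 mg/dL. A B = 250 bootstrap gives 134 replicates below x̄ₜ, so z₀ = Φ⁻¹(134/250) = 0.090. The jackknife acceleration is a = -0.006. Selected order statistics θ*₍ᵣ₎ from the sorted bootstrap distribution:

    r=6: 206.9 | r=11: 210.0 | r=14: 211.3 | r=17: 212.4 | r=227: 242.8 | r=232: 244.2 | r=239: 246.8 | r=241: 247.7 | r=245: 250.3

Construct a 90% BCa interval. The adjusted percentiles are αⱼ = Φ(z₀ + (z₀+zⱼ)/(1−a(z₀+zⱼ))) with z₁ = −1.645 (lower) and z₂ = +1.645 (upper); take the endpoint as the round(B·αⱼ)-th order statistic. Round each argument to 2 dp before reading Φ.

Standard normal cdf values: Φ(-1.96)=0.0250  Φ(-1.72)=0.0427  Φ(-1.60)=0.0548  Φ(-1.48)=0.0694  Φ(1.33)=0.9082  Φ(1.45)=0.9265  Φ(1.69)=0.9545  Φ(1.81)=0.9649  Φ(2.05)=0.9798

(212.4, 247.7)

Lower: z₀ + z₁ = 0.090 + (-1.645) = -1.555; 1 − a(z₀+z₁) = 1 − (-0.006)(-1.555) = 0.9907; argument = 0.090 + (-1.555)/0.9907 = -1.4796 → -1.48.
α₁ = Φ(-1.48) = 0.0694; rank = round(250 × 0.0694) = 17; θ*₍17₎ = 212.4.
Upper: z₀ + z₂ = 1.735; 1 − a(z₀+z₂) = 1.0104; argument = 1.8071 → 1.81; α₂ = 0.9649; rank = 241; θ*₍241₎ = 247.7.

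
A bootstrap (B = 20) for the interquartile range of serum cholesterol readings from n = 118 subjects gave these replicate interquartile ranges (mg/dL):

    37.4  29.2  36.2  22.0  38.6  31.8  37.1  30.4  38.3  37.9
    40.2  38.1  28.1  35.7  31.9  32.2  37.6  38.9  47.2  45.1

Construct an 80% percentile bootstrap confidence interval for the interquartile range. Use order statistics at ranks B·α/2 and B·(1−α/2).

Sorted replicates: 22.0, 28.1, 29.2, 30.4, 31.8, 31.9, 32.2, 35.7, 36.2, 37.1, 37.4, 37.6, 37.9, 38.1, 38.3, 38.6, 38.9, 40.2, 45.1, 47.2
α = 0.20; lower rank = 20 × 0.100 = 2; upper rank = 20 × 0.900 = 18.
The 2nd smallest replicate is 28.1; the 18th is 40.2.

(28.1, 40.2)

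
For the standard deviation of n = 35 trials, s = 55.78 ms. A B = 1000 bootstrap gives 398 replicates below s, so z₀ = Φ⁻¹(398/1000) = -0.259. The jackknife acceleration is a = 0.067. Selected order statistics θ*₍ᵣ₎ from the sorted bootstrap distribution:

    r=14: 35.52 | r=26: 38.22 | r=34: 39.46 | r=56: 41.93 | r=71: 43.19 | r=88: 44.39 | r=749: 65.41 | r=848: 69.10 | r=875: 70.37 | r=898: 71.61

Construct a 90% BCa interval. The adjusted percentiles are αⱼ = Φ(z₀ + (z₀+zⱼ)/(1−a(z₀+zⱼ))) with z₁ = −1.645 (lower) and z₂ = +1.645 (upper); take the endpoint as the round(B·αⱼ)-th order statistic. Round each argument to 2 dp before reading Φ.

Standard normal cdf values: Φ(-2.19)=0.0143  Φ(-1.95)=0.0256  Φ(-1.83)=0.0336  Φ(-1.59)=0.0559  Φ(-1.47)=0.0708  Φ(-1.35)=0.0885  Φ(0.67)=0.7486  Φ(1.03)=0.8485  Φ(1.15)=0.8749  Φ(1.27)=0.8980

(38.22, 71.61)

Lower: z₀ + z₁ = -0.259 + (-1.645) = -1.904; 1 − a(z₀+z₁) = 1 − (0.067)(-1.904) = 1.1276; argument = -0.259 + (-1.904)/1.1276 = -1.9476 → -1.95.
α₁ = Φ(-1.95) = 0.0256; rank = round(1000 × 0.0256) = 26; θ*₍26₎ = 38.22.
Upper: z₀ + z₂ = 1.386; 1 − a(z₀+z₂) = 0.9071; argument = 1.2689 → 1.27; α₂ = 0.8980; rank = 898; θ*₍898₎ = 71.61.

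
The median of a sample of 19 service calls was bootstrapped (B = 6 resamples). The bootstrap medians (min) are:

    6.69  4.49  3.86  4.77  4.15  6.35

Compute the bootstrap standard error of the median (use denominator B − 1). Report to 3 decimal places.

Bootstrap SE is the standard deviation of the 6 replicate medians.
Mean of replicates: (6.69 + 4.49 + 3.86 + 4.77 + 4.15 + 6.35) / 6 = 30.3100 / 6 = 5.0517
Sum of squared deviations: (+1.6383)² + (−0.5617)² + (−1.1917)² + (−0.2817)² + (−0.9017)² + (+1.2983)² = 6.9977
Variance = 6.9977 / 5 = 1.3995
SE* = √1.3995

SE* = 1.183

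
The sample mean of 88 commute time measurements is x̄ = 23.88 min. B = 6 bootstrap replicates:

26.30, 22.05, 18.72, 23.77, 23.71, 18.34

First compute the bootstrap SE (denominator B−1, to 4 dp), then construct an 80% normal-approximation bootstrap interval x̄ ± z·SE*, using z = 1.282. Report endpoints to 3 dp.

Mean of replicates = 22.1483; sum of squared deviations = 48.5715; SE* = √(48.5715/5) = 3.1168
Margin = 1.282 × 3.1168 = 3.9957
Interval: 23.88 ± 3.9957

(19.884, 27.876)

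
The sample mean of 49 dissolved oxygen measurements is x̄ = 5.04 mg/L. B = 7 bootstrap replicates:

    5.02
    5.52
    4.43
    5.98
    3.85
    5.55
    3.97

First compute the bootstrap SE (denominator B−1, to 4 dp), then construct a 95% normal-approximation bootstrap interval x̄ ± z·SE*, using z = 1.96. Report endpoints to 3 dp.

Mean of replicates = 4.9029; sum of squared deviations = 4.1759; SE* = √(4.1759/6) = 0.8343
Margin = 1.96 × 0.8343 = 1.6352
Interval: 5.04 ± 1.6352

(3.405, 6.675)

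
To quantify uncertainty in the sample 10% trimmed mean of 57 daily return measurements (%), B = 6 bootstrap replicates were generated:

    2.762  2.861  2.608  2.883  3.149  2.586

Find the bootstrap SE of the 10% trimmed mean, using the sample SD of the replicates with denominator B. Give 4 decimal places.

SE* = 0.1898

Bootstrap SE is the standard deviation of the 6 replicate 10% trimmed means.
Mean of replicates: (2.762 + 2.861 + 2.608 + 2.883 + 3.149 + 2.586) / 6 = 16.84900 / 6 = 2.80817
Sum of squared deviations: (−0.04617)² + (+0.05283)² + (−0.20017)² + (+0.07483)² + (+0.34083)² + (−0.22217)² = 0.21611
Variance = 0.21611 / 6 = 0.03602
SE* = √0.03602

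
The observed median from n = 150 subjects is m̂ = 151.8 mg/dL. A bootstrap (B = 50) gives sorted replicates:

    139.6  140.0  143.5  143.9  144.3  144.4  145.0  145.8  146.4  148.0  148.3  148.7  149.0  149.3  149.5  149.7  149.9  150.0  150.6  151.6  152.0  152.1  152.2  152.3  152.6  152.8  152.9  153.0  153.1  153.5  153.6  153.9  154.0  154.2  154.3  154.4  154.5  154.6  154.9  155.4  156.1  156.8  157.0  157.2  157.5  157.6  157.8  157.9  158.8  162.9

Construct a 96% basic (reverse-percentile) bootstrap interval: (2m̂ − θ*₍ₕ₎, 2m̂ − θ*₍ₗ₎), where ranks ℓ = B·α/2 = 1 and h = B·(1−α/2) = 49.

(144.8, 164.0)

Percentile endpoints at ranks 1 and 49: θ*₍1₎ = 139.6, θ*₍49₎ = 158.8.
Basic interval reflects these around m̂:
  lower = 2 × 151.8 − 158.8 = 144.8
  upper = 2 × 151.8 − 139.6 = 164.0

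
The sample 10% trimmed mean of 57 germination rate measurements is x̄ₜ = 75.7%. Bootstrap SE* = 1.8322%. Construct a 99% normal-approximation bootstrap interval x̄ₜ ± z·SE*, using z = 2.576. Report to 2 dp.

Margin = 2.576 × 1.8322 = 4.720
Interval: 75.7 ± 4.720

(70.98, 80.42)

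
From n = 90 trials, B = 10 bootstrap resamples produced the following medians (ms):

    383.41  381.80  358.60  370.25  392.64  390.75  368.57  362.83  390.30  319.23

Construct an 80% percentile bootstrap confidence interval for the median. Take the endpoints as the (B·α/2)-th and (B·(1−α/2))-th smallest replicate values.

(319.23, 390.75)

Sorted replicates: 319.23, 358.60, 362.83, 368.57, 370.25, 381.80, 383.41, 390.30, 390.75, 392.64
α = 0.20; lower rank = 10 × 0.100 = 1; upper rank = 10 × 0.900 = 9.
The 1st smallest replicate is 319.23; the 9th is 390.75.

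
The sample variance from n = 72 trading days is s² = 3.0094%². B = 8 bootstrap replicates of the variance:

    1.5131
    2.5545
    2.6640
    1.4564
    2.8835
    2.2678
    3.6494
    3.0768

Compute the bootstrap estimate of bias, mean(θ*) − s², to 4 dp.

bias = −0.5012

mean(θ*) = (1.5131 + 2.5545 + 2.6640 + 1.4564 + 2.8835 + 2.2678 + 3.6494 + 3.0768) / 8 = 2.50819
bias = 2.50819 − 3.0094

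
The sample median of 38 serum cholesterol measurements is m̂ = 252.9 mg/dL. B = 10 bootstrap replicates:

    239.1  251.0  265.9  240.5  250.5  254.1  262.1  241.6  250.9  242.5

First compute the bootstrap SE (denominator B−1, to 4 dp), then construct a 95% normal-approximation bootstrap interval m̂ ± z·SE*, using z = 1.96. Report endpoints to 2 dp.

Mean of replicates = 249.8200; sum of squared deviations = 753.6360; SE* = √(753.6360/9) = 9.1508
Margin = 1.96 × 9.1508 = 17.936
Interval: 252.9 ± 17.936

(234.96, 270.84)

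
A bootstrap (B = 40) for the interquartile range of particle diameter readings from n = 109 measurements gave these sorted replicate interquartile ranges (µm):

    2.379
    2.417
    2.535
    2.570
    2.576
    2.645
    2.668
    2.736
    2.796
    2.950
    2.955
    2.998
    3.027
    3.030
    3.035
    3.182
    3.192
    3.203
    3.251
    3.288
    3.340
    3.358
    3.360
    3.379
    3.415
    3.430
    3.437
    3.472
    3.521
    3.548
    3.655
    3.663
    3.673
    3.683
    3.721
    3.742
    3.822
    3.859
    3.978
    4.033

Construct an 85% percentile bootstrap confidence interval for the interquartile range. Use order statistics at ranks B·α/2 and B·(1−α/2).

α = 0.15; lower rank = 40 × 0.075 = 3; upper rank = 40 × 0.925 = 37.
The 3rd smallest replicate is 2.535; the 37th is 3.822.

(2.535, 3.822)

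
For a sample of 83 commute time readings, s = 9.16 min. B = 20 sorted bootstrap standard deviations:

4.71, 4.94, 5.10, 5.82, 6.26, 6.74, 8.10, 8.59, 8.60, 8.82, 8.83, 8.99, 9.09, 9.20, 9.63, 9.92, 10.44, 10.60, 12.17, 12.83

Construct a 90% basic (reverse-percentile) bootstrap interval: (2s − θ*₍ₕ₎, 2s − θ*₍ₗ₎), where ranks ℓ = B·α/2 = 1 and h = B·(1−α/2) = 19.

(6.15, 13.61)

Percentile endpoints at ranks 1 and 19: θ*₍1₎ = 4.71, θ*₍19₎ = 12.17.
Basic interval reflects these around s:
  lower = 2 × 9.16 − 12.17 = 6.15
  upper = 2 × 9.16 − 4.71 = 13.61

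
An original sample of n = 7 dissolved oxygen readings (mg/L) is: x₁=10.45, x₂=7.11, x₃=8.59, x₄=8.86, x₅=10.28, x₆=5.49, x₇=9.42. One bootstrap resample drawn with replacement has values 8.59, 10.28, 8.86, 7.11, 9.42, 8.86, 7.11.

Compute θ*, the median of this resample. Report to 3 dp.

θ* = 8.860

Sorted: 7.11, 7.11, 8.59, 8.86, 8.86, 9.42, 10.28
Median = middle value = 8.860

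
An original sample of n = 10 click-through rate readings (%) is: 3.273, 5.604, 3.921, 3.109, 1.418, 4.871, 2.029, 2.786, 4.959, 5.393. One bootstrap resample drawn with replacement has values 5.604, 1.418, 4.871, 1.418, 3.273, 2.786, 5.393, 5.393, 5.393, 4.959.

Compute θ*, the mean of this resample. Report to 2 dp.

θ* = 4.05

Mean = (5.604 + 1.418 + 4.871 + 1.418 + 3.273 + 2.786 + 5.393 + 5.393 + 5.393 + 4.959) / 10 = 40.5080 / 10 = 4.05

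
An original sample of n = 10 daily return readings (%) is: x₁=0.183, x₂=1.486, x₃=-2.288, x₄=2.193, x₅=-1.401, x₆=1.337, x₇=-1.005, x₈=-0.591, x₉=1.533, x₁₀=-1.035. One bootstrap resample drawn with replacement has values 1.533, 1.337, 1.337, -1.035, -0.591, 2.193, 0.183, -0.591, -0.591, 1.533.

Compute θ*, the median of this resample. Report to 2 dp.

θ* = 0.76

Sorted: -1.035, -0.591, -0.591, -0.591, 0.183, 1.337, 1.337, 1.533, 1.533, 2.193
Median = average of the two middle values = 0.76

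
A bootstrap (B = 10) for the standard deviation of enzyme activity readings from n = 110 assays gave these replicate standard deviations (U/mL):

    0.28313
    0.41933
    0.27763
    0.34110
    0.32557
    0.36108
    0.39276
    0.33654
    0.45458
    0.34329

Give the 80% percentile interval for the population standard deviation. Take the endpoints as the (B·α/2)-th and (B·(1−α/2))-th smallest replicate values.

(0.27763, 0.41933)

Sorted replicates: 0.27763, 0.28313, 0.32557, 0.33654, 0.34110, 0.34329, 0.36108, 0.39276, 0.41933, 0.45458
α = 0.20; lower rank = 10 × 0.100 = 1; upper rank = 10 × 0.900 = 9.
The 1st smallest replicate is 0.27763; the 9th is 0.41933.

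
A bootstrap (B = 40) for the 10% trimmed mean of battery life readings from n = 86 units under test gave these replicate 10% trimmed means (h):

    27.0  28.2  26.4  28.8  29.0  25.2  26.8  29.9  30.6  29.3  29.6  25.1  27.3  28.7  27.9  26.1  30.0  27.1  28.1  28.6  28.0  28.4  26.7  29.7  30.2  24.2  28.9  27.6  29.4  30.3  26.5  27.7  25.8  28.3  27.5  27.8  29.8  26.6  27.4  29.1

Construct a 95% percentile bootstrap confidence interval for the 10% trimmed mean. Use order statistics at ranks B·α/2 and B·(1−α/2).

(24.2, 30.3)

Sorted replicates: 24.2, 25.1, 25.2, 25.8, 26.1, 26.4, 26.5, 26.6, 26.7, 26.8, 27.0, 27.1, 27.3, 27.4, 27.5, 27.6, 27.7, 27.8, 27.9, 28.0, 28.1, 28.2, 28.3, 28.4, 28.6, 28.7, 28.8, 28.9, 29.0, 29.1, 29.3, 29.4, 29.6, 29.7, 29.8, 29.9, 30.0, 30.2, 30.3, 30.6
α = 0.05; lower rank = 40 × 0.025 = 1; upper rank = 40 × 0.975 = 39.
The 1st smallest replicate is 24.2; the 39th is 30.3.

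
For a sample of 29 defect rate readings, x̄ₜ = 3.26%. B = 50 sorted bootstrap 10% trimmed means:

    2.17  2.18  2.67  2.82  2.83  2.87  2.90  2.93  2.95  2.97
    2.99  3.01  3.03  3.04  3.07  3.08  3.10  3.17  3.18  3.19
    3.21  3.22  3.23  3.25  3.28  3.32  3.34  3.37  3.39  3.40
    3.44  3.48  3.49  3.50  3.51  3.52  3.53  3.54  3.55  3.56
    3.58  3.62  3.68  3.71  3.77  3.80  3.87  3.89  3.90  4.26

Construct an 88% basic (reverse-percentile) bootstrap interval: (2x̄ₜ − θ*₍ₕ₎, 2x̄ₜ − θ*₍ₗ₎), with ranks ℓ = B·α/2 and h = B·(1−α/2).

Percentile endpoints at ranks 3 and 47: θ*₍3₎ = 2.67, θ*₍47₎ = 3.87.
Basic interval reflects these around x̄ₜ:
  lower = 2 × 3.26 − 3.87 = 2.65
  upper = 2 × 3.26 − 2.67 = 3.85

(2.65, 3.85)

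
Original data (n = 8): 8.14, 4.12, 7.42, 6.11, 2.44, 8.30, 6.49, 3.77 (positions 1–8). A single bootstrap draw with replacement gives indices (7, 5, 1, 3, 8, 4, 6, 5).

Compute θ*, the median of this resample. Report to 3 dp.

Resample values: 6.49, 2.44, 8.14, 7.42, 3.77, 6.11, 8.30, 2.44.
Sorted: 2.44, 2.44, 3.77, 6.11, 6.49, 7.42, 8.14, 8.30
Median = average of the two middle values = 6.300

θ* = 6.300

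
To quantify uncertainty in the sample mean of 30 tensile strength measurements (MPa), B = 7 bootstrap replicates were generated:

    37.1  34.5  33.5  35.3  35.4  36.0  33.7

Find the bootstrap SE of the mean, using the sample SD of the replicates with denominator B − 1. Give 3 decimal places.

Bootstrap SE is the standard deviation of the 7 replicate means.
Mean of replicates: (37.1 + 34.5 + 33.5 + 35.3 + 35.4 + 36.0 + 33.7) / 7 = 245.5000 / 7 = 35.0714
Sum of squared deviations: (+2.0286)² + (−0.5714)² + (−1.5714)² + (+0.2286)² + (+0.3286)² + (+0.9286)² + (−1.3714)² = 9.8143
Variance = 9.8143 / 6 = 1.6357
SE* = √1.6357

SE* = 1.279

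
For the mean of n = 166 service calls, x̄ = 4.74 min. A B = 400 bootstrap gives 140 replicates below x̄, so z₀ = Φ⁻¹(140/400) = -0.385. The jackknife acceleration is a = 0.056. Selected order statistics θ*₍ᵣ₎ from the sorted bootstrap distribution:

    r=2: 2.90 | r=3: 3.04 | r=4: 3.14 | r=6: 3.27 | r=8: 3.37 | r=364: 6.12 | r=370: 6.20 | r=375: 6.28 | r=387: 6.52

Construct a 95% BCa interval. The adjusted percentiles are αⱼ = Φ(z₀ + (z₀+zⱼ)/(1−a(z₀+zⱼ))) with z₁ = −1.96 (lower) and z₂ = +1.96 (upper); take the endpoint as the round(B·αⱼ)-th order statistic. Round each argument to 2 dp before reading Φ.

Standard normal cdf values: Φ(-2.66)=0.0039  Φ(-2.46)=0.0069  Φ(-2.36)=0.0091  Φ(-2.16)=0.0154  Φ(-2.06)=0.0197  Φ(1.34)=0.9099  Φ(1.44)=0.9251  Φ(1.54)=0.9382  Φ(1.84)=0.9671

(3.04, 6.12)

Lower: z₀ + z₁ = -0.385 + (-1.960) = -2.345; 1 − a(z₀+z₁) = 1 − (0.056)(-2.345) = 1.1313; argument = -0.385 + (-2.345)/1.1313 = -2.4578 → -2.46.
α₁ = Φ(-2.46) = 0.0069; rank = round(400 × 0.0069) = 3; θ*₍3₎ = 3.04.
Upper: z₀ + z₂ = 1.575; 1 − a(z₀+z₂) = 0.9118; argument = 1.3424 → 1.34; α₂ = 0.9099; rank = 364; θ*₍364₎ = 6.12.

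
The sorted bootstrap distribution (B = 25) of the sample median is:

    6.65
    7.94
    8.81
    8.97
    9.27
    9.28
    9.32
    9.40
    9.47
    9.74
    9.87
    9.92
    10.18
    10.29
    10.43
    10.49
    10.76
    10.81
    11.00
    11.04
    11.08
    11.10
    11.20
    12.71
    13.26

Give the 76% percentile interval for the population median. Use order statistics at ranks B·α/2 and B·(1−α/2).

α = 0.24; lower rank = 25 × 0.120 = 3; upper rank = 25 × 0.880 = 22.
The 3rd smallest replicate is 8.81; the 22nd is 11.10.

(8.81, 11.10)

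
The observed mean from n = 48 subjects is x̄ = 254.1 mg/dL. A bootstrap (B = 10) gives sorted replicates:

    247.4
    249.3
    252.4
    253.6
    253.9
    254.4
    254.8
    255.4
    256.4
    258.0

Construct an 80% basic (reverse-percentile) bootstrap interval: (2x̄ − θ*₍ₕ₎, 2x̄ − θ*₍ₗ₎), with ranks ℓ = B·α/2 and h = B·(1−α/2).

(251.8, 260.8)

Percentile endpoints at ranks 1 and 9: θ*₍1₎ = 247.4, θ*₍9₎ = 256.4.
Basic interval reflects these around x̄:
  lower = 2 × 254.1 − 256.4 = 251.8
  upper = 2 × 254.1 − 247.4 = 260.8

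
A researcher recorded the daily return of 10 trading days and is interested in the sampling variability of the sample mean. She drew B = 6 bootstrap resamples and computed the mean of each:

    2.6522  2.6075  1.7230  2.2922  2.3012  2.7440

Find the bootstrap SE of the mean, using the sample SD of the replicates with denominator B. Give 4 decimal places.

Bootstrap SE is the standard deviation of the 6 replicate means.
Mean of replicates: (2.6522 + 2.6075 + 1.7230 + 2.2922 + 2.3012 + 2.7440) / 6 = 14.320100 / 6 = 2.386683
Sum of squared deviations: (+0.265517)² + (+0.220817)² + (−0.663683)² + (−0.094483)² + (−0.085483)² + (+0.357317)² = 0.703644
Variance = 0.703644 / 6 = 0.117274
SE* = √0.117274

SE* = 0.3425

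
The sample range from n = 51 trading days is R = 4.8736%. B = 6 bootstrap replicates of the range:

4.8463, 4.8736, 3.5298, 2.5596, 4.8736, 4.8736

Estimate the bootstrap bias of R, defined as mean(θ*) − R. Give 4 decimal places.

bias = −0.6142

mean(θ*) = (4.8463 + 4.8736 + 3.5298 + 2.5596 + 4.8736 + 4.8736) / 6 = 4.25942
bias = 4.25942 − 4.8736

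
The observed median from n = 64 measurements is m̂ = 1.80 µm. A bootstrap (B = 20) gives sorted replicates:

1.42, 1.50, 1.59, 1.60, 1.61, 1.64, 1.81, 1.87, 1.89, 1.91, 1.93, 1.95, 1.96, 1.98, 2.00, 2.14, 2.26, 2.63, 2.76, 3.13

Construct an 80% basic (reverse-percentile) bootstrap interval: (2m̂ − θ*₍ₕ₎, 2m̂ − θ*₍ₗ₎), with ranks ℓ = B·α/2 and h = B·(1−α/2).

Percentile endpoints at ranks 2 and 18: θ*₍2₎ = 1.50, θ*₍18₎ = 2.63.
Basic interval reflects these around m̂:
  lower = 2 × 1.80 − 2.63 = 0.97
  upper = 2 × 1.80 − 1.50 = 2.10

(0.97, 2.10)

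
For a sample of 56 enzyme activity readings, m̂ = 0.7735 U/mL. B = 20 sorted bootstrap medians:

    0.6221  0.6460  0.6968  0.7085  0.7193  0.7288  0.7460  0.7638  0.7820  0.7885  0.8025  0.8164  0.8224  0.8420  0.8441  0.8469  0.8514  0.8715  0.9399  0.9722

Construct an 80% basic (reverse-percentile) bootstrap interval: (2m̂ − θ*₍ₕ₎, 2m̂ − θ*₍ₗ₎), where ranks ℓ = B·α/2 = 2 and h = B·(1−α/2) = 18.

Percentile endpoints at ranks 2 and 18: θ*₍2₎ = 0.6460, θ*₍18₎ = 0.8715.
Basic interval reflects these around m̂:
  lower = 2 × 0.7735 − 0.8715 = 0.6755
  upper = 2 × 0.7735 − 0.6460 = 0.9010

(0.6755, 0.9010)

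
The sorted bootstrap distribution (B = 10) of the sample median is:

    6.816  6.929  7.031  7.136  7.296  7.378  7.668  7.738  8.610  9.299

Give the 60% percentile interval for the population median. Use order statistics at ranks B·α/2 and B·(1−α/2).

(6.929, 7.738)

α = 0.40; lower rank = 10 × 0.200 = 2; upper rank = 10 × 0.800 = 8.
The 2nd smallest replicate is 6.929; the 8th is 7.738.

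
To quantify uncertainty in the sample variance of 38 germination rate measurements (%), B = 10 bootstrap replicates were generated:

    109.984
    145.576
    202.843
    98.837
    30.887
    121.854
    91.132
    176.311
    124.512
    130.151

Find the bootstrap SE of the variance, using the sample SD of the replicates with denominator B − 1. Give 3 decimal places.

Bootstrap SE is the standard deviation of the 10 replicate variances.
Mean of replicates: (109.984 + 145.576 + 202.843 + 98.837 + 30.887 + 121.854 + 91.132 + 176.311 + 124.512 + 130.151) / 10 = 1232.0870 / 10 = 123.2087
Sum of squared deviations: (−13.2247)² + (+22.3673)² + (+79.6343)² + (−24.3717)² + (−92.3217)² + (−1.3547)² + (−32.0767)² + (+53.1023)² + (+1.3033)² + (+6.9423)² = 20034.5849
Variance = 20034.5849 / 9 = 2226.0650
SE* = √2226.0650

SE* = 47.181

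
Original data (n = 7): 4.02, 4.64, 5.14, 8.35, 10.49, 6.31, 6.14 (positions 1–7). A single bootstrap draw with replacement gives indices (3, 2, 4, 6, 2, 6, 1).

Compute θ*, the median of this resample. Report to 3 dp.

θ* = 5.140

Resample values: 5.14, 4.64, 8.35, 6.31, 4.64, 6.31, 4.02.
Sorted: 4.02, 4.64, 4.64, 5.14, 6.31, 6.31, 8.35
Median = middle value = 5.140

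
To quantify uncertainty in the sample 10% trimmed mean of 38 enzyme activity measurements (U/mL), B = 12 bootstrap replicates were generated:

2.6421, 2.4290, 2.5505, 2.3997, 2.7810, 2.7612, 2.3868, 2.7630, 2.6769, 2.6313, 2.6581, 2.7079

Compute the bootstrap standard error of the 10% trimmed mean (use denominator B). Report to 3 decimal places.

SE* = 0.136

Bootstrap SE is the standard deviation of the 12 replicate 10% trimmed means.
Mean of replicates: (2.6421 + 2.4290 + 2.5505 + 2.3997 + 2.7810 + 2.7612 + 2.3868 + 2.7630 + 2.6769 + 2.6313 + 2.6581 + 2.7079) / 12 = 31.38750 / 12 = 2.61563
Sum of squared deviations: (+0.02648)² + (−0.18663)² + (−0.06513)² + (−0.21592)² + (+0.16538)² + (+0.14558)² + (−0.22883)² + (+0.14737)² + (+0.06127)² + (+0.01567)² + (+0.04248)² + (+0.09227)² = 0.22334
Variance = 0.22334 / 12 = 0.01861
SE* = √0.01861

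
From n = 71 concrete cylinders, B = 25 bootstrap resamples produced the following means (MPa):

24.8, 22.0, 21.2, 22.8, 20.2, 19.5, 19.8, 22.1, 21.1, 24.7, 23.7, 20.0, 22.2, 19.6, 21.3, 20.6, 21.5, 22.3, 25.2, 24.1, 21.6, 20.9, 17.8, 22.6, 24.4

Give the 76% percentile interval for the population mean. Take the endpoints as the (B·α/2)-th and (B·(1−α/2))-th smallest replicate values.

(19.6, 24.4)

Sorted replicates: 17.8, 19.5, 19.6, 19.8, 20.0, 20.2, 20.6, 20.9, 21.1, 21.2, 21.3, 21.5, 21.6, 22.0, 22.1, 22.2, 22.3, 22.6, 22.8, 23.7, 24.1, 24.4, 24.7, 24.8, 25.2
α = 0.24; lower rank = 25 × 0.120 = 3; upper rank = 25 × 0.880 = 22.
The 3rd smallest replicate is 19.6; the 22nd is 24.4.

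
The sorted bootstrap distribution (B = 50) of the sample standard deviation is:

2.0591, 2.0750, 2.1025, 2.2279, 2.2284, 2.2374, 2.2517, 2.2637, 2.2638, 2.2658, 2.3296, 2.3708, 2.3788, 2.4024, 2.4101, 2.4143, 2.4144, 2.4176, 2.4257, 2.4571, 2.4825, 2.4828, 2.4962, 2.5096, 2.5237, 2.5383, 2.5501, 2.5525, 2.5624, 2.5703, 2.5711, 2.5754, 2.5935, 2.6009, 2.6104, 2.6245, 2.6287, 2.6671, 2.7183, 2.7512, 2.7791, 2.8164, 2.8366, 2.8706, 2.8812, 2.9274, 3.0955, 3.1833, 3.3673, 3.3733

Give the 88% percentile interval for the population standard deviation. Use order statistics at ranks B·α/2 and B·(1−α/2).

α = 0.12; lower rank = 50 × 0.060 = 3; upper rank = 50 × 0.940 = 47.
The 3rd smallest replicate is 2.1025; the 47th is 3.0955.

(2.1025, 3.0955)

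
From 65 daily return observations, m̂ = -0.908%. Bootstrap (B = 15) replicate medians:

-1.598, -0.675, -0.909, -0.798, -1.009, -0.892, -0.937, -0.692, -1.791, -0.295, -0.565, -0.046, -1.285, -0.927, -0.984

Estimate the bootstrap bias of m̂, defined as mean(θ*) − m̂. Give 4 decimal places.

mean(θ*) = ((-1.598) + (-0.675) + (-0.909) + (-0.798) + (-1.009) + (-0.892) + (-0.937) + (-0.692) + (-1.791) + (-0.295) + (-0.565) + (-0.046) + (-1.285) + (-0.927) + (-0.984)) / 15 = -0.89353
bias = -0.89353 − -0.908

bias = +0.0145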